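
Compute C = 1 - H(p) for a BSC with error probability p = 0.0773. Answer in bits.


H(p) = -p*log2(p) - (1-p)*log2(1-p) = -0.0773*log2(0.0773) - 0.9227*log2(0.9227) = 0.285499 + 0.107095 = 0.3926. C = 1 - H(p) = 1 - 0.3926 = 0.6074

0.6074 bits


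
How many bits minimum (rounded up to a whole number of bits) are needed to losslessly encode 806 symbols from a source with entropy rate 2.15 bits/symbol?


Minimum bits >= n * H = 806 * 2.15 = 1732.9, rounded up to a whole number of bits = 1733

1733 bits


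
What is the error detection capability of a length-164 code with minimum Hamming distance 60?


Detection capability = d_min - 1 = 60 - 1 = 59

59 errors


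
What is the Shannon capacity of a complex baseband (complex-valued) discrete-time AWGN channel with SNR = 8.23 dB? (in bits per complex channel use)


SNR_linear = 10^(8.23/10) = 6.6527; C = log2(1 + SNR_linear) = log2(1 + 6.6527) = 2.936

2.936 bits/channel use


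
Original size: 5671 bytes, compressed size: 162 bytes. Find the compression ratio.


Ratio = original / compressed = 5671 / 162 = 35.0062

35.0062


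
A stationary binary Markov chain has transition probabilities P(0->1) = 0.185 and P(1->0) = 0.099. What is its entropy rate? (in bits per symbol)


Stationary distribution: pi_0 = p10/(p01+p10) = 0.3486, pi_1 = 0.6514. Entropy rate H' = pi_0*H(p01) + pi_1*H(p10) = 0.3486*0.6909 + 0.6514*0.4658 = 0.5443

0.5443 bits/symbol


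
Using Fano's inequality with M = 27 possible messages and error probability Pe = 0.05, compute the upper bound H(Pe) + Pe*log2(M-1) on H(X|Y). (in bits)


H(Pe) = -Pe*log2(Pe) - (1-Pe)*log2(1-Pe) = -0.05*log2(0.05) - 0.95*log2(0.95) = 0.216096 + 0.070301 = 0.2864. Pe*log2(M-1) = 0.05*log2(26) = 0.235022. Bound = H(Pe) + Pe*log2(M-1) = 0.216096 + 0.070301 + 0.235022 = 0.5214

0.5214 bits


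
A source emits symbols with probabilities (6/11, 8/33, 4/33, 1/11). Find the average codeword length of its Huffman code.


Huffman construction (repeatedly merge the two least-probable nodes; each merge adds 1 bit to every symbol beneath it): 1/11 + 4/33 = 7/33; 7/33 + 8/33 = 5/11; 5/11 + 6/11 = 1. Resulting codeword lengths (in the order the probabilities were given): (1, 2, 3, 3). L_avg = sum(p_i * l_i) = 6/11*1 + 8/33*2 + 4/33*3 + 1/11*3 = 5/3 = 1.6667

1.6667 bits


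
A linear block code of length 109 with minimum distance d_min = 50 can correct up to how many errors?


Correction capability = floor((d-1)/2) = floor((50-1)/2) = 24

24 errors


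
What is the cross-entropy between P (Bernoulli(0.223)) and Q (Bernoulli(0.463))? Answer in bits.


H(P,Q) = -p*log2(q) - (1-p)*log2(1-q). -0.223*log2(0.463) = 0.247734; -0.777*log2(0.537) = 0.696974. H(P,Q) = 0.247734 + 0.696974 = 0.9447

0.9447 bits


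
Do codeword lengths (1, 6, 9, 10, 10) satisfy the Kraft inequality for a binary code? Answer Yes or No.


Kraft sum = sum(2^(-l_i)) = 0.5195, need <= 1. Result: satisfied (a binary prefix-free code with these lengths exists)

Yes


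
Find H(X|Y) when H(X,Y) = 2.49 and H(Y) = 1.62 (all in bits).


H(X|Y) = H(X,Y) - H(Y) = 2.49 - 1.62 = 0.87

0.87 bits


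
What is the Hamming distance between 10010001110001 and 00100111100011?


Count differing positions: ^ . ^ ^ . ^ ^ . . ^ . . ^ . = 7 differences

7


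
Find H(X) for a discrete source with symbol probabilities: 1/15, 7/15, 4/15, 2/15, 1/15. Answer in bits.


H = -sum(p_i * log2(p_i)). Terms: -(1/15)*log2(1/15) = 0.260459; -(7/15)*log2(7/15) = 0.513117; -(4/15)*log2(4/15) = 0.508504; -(2/15)*log2(2/15) = 0.387585; -(1/15)*log2(1/15) = 0.260459. H = 0.260459 + 0.513117 + 0.508504 + 0.387585 + 0.260459 = 1.9301

1.9301 bits


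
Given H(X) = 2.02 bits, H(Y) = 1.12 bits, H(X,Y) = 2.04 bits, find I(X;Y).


I(X;Y) = H(X) + H(Y) - H(X,Y) = 2.02 + 1.12 - 2.04 = 1.1

1.1 bits


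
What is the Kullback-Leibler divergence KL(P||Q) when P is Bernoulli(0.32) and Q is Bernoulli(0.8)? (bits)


KL = p*log2(p/q) + (1-p)*log2((1-p)/(1-q)) = 0.32*log2(0.32/0.8) + 0.68*log2(0.68/0.2) = 0.7775

0.7775 bits


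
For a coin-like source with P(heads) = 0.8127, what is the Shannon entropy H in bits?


H = -p*log2(p) - (1-p)*log2(1-p). -0.8127*log2(0.8127) = 0.243164; -0.1873*log2(0.1873) = 0.452625. H = 0.243164 + 0.452625 = 0.6958

0.6958 bits


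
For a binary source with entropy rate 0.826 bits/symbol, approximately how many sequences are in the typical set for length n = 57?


log2|A_typical| = nH = 57 * 0.826 = 47.082, so |A_typical| ~ 2^47.082 = 1.490e+14

1.490e+14


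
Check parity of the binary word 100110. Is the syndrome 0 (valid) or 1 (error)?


Syndrome = XOR of all bits = 1 XOR 0 XOR 0 XOR 1 XOR 1 XOR 0 = 1

1


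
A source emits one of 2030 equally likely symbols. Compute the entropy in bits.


H = log2(n) = log2(2030) = 10.9873

10.9873 bits


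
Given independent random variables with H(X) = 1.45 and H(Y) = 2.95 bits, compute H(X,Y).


For independent variables, H(X,Y) = H(X) + H(Y) = 1.45 + 2.95 = 4.4

4.4 bits


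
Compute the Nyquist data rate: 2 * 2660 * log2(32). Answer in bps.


Rate = 2 * B * log2(M) = 2 * 2660 * 5.0 = 26600.0

26600.0 bps


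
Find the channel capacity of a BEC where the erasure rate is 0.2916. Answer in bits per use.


C = 1 - epsilon = 1 - 0.2916 = 0.7084

0.7084 bits


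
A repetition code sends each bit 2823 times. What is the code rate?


Rate = k/n = 1/2823

1/2823


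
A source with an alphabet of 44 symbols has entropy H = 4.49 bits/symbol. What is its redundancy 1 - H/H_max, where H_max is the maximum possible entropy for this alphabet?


H_max = log2(K) = log2(44) = 5.4594 bits/symbol. Redundancy = 1 - H/H_max = 1 - 4.49/5.4594 = 1 - 0.8224 = 0.1776

0.1776


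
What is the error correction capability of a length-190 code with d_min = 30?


Correction capability = floor((d-1)/2) = floor((30-1)/2) = 14

14 errors


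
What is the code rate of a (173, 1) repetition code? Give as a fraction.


Rate = k/n = 1/173

1/173


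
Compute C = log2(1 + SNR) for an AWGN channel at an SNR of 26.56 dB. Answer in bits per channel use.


SNR_linear = 10^(26.56/10) = 452.8976; C = log2(1 + SNR_linear) = log2(1 + 452.8976) = 8.8262

8.8262 bits/channel use


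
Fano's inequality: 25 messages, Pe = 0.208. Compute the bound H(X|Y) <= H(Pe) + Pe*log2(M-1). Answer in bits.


H(Pe) = -Pe*log2(Pe) - (1-Pe)*log2(1-Pe) = -0.208*log2(0.208) - 0.792*log2(0.792) = 0.471192 + 0.266451 = 0.7376. Pe*log2(M-1) = 0.208*log2(24) = 0.953672. Bound = H(Pe) + Pe*log2(M-1) = 0.471192 + 0.266451 + 0.953672 = 1.6913

1.6913 bits


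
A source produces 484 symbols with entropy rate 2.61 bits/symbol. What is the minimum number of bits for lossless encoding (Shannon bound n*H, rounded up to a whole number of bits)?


Minimum bits >= n * H = 484 * 2.61 = 1263.24, rounded up to a whole number of bits = 1264

1264 bits


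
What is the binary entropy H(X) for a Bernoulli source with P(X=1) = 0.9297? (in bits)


H = -p*log2(p) - (1-p)*log2(1-p). -0.9297*log2(0.9297) = 0.097770; -0.0703*log2(0.0703) = 0.269272. H = 0.097770 + 0.269272 = 0.367

0.367 bits


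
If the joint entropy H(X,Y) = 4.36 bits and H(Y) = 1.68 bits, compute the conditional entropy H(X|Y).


H(X|Y) = H(X,Y) - H(Y) = 4.36 - 1.68 = 2.68

2.68 bits


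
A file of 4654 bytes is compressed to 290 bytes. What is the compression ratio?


Ratio = original / compressed = 4654 / 290 = 16.0483

16.0483


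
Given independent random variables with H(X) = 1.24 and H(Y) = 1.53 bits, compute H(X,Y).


For independent variables, H(X,Y) = H(X) + H(Y) = 1.24 + 1.53 = 2.77

2.77 bits


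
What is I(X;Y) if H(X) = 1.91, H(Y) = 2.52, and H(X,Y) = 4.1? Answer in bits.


I(X;Y) = H(X) + H(Y) - H(X,Y) = 1.91 + 2.52 - 4.1 = 0.33

0.33 bits


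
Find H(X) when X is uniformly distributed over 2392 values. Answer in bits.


H = log2(n) = log2(2392) = 11.224

11.224 bits


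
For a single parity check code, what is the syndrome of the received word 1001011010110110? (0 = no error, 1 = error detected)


Syndrome = XOR of all bits = 1 XOR 0 XOR 0 XOR 1 XOR 0 XOR 1 XOR 1 XOR 0 XOR 1 XOR 0 XOR 1 XOR 1 XOR 0 XOR 1 XOR 1 XOR 0 = 1

1


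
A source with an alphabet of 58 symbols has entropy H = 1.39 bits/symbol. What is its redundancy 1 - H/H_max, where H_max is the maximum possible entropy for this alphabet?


H_max = log2(K) = log2(58) = 5.858 bits/symbol. Redundancy = 1 - H/H_max = 1 - 1.39/5.858 = 1 - 0.2373 = 0.7627

0.7627


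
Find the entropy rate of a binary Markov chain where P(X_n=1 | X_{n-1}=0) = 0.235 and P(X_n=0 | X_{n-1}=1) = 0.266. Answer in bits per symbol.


Stationary distribution: pi_0 = p10/(p01+p10) = 0.5309, pi_1 = 0.4691. Entropy rate H' = pi_0*H(p01) + pi_1*H(p10) = 0.5309*0.7866 + 0.4691*0.8357 = 0.8096

0.8096 bits/symbol


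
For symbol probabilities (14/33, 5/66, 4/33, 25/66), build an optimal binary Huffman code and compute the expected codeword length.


Huffman construction (repeatedly merge the two least-probable nodes; each merge adds 1 bit to every symbol beneath it): 5/66 + 4/33 = 13/66; 13/66 + 25/66 = 19/33; 14/33 + 19/33 = 1. Resulting codeword lengths (in the order the probabilities were given): (1, 3, 3, 2). L_avg = sum(p_i * l_i) = 14/33*1 + 5/66*3 + 4/33*3 + 25/66*2 = 39/22 = 1.7727

1.7727 bits


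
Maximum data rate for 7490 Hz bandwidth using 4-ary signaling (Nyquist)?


Rate = 2 * B * log2(M) = 2 * 7490 * 2.0 = 29960.0

29960.0 bps


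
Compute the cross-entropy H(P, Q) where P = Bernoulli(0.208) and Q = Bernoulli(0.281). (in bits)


H(P,Q) = -p*log2(q) - (1-p)*log2(1-q). -0.208*log2(0.281) = 0.380922; -0.792*log2(0.719) = 0.376942. H(P,Q) = 0.380922 + 0.376942 = 0.7579

0.7579 bits


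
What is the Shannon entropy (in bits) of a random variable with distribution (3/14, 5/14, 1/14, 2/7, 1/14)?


H = -sum(p_i * log2(p_i)). Terms: -(3/14)*log2(3/14) = 0.476227; -(5/14)*log2(5/14) = 0.530510; -(1/14)*log2(1/14) = 0.271954; -(2/7)*log2(2/7) = 0.516387; -(1/14)*log2(1/14) = 0.271954. H = 0.476227 + 0.530510 + 0.271954 + 0.516387 + 0.271954 = 2.067

2.067 bits


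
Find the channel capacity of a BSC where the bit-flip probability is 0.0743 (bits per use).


H(p) = -p*log2(p) - (1-p)*log2(1-p) = -0.0743*log2(0.0743) - 0.9257*log2(0.9257) = 0.278662 + 0.103108 = 0.3818. C = 1 - H(p) = 1 - 0.3818 = 0.6182

0.6182 bits


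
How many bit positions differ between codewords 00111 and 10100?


Count differing positions: ^ . . ^ ^ = 3 differences

3


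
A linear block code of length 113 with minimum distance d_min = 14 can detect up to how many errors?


Detection capability = d_min - 1 = 14 - 1 = 13

13 errors


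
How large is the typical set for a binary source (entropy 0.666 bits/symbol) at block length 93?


log2|A_typical| = nH = 93 * 0.666 = 61.938, so |A_typical| ~ 2^61.938 = 4.418e+18

4.418e+18


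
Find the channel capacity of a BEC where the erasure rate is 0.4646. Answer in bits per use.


C = 1 - epsilon = 1 - 0.4646 = 0.5354

0.5354 bits


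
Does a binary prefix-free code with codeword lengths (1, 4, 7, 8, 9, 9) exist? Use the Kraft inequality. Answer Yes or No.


Kraft sum = sum(2^(-l_i)) = 0.5781, need <= 1. Result: satisfied (a binary prefix-free code with these lengths exists)

Yes


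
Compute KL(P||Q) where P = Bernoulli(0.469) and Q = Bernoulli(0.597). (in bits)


KL = p*log2(p/q) + (1-p)*log2((1-p)/(1-q)) = 0.469*log2(0.469/0.597) + 0.531*log2(0.531/0.403) = 0.048

0.048 bits


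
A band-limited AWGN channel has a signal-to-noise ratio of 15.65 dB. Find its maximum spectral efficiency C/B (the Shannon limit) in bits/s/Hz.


SNR_linear = 10^(15.65/10) = 36.7282; C/B = log2(1 + SNR_linear) = log2(1 + 36.7282) = 5.2376

5.2376 bits/s/Hz


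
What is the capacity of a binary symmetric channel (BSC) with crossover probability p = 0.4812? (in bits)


H(p) = -p*log2(p) - (1-p)*log2(1-p) = -0.4812*log2(0.4812) - 0.5188*log2(0.5188) = 0.507806 + 0.491174 = 0.999. C = 1 - H(p) = 1 - 0.999 = 0.001

0.001 bits


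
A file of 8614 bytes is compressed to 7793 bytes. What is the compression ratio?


Ratio = original / compressed = 8614 / 7793 = 1.1054

1.1054


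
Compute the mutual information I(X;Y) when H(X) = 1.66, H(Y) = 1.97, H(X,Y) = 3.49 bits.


I(X;Y) = H(X) + H(Y) - H(X,Y) = 1.66 + 1.97 - 3.49 = 0.14

0.14 bits


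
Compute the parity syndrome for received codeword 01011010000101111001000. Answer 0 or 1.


Syndrome = XOR of all bits = 0 XOR 1 XOR 0 XOR 1 XOR 1 XOR 0 XOR 1 XOR 0 XOR 0 XOR 0 XOR 0 XOR 1 XOR 0 XOR 1 XOR 1 XOR 1 XOR 1 XOR 0 XOR 0 XOR 1 XOR 0 XOR 0 XOR 0 = 0

0


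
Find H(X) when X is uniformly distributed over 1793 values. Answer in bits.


H = log2(n) = log2(1793) = 10.8082

10.8082 bits


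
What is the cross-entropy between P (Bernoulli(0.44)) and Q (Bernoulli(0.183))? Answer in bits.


H(P,Q) = -p*log2(q) - (1-p)*log2(1-q). -0.44*log2(0.183) = 1.078037; -0.56*log2(0.817) = 0.163292. H(P,Q) = 1.078037 + 0.163292 = 1.2413

1.2413 bits


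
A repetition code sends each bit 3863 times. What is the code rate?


Rate = k/n = 1/3863

1/3863


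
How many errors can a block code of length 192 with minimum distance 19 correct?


Correction capability = floor((d-1)/2) = floor((19-1)/2) = 9

9 errors


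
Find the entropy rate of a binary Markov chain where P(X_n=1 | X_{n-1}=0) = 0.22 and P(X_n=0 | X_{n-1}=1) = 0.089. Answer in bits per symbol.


Stationary distribution: pi_0 = p10/(p01+p10) = 0.288, pi_1 = 0.712. Entropy rate H' = pi_0*H(p01) + pi_1*H(p10) = 0.288*0.7602 + 0.712*0.4331 = 0.5273

0.5273 bits/symbol


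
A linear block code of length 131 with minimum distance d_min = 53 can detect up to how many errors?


Detection capability = d_min - 1 = 53 - 1 = 52

52 errors


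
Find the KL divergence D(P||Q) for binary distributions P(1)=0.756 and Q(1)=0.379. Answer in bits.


KL = p*log2(p/q) + (1-p)*log2((1-p)/(1-q)) = 0.756*log2(0.756/0.379) + 0.244*log2(0.244/0.621) = 0.4243

0.4243 bits


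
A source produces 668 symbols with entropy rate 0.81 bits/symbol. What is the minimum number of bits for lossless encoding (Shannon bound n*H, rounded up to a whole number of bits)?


Minimum bits >= n * H = 668 * 0.81 = 541.08, rounded up to a whole number of bits = 542

542 bits


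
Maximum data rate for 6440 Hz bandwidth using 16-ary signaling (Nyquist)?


Rate = 2 * B * log2(M) = 2 * 6440 * 4.0 = 51520.0

51520.0 bps


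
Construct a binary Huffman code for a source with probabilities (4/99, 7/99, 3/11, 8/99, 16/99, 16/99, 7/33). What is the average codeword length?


Huffman construction (repeatedly merge the two least-probable nodes; each merge adds 1 bit to every symbol beneath it): 4/99 + 7/99 = 1/9; 8/99 + 1/9 = 19/99; 16/99 + 16/99 = 32/99; 19/99 + 7/33 = 40/99; 3/11 + 32/99 = 59/99; 40/99 + 59/99 = 1. Resulting codeword lengths (in the order the probabilities were given): (4, 4, 2, 3, 3, 3, 2). L_avg = sum(p_i * l_i) = 4/99*4 + 7/99*4 + 3/11*2 + 8/99*3 + 16/99*3 + 16/99*3 + 7/33*2 = 260/99 = 2.6263

2.6263 bits


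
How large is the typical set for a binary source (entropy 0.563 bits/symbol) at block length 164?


log2|A_typical| = nH = 164 * 0.563 = 92.332, so |A_typical| ~ 2^92.332 = 6.233e+27

6.233e+27


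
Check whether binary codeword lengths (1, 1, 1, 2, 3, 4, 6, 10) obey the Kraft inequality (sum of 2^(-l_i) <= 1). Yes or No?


Kraft sum = sum(2^(-l_i)) = 1.9541, need <= 1. Result: violated (a binary prefix-free code with these lengths cannot exist)

No


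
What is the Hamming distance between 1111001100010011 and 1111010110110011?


Count differing positions: . . . . . ^ ^ . ^ . ^ . . . . . = 4 differences

4


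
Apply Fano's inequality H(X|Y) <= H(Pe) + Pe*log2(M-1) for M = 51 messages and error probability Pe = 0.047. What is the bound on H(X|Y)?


H(Pe) = -Pe*log2(Pe) - (1-Pe)*log2(1-Pe) = -0.047*log2(0.047) - 0.953*log2(0.953) = 0.207326 + 0.066188 = 0.2735. Pe*log2(M-1) = 0.047*log2(50) = 0.265261. Bound = H(Pe) + Pe*log2(M-1) = 0.207326 + 0.066188 + 0.265261 = 0.5388

0.5388 bits


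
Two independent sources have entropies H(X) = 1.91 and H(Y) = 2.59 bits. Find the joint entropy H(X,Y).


For independent variables, H(X,Y) = H(X) + H(Y) = 1.91 + 2.59 = 4.5

4.5 bits


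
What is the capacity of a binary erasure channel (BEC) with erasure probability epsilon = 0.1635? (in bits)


C = 1 - epsilon = 1 - 0.1635 = 0.8365

0.8365 bits


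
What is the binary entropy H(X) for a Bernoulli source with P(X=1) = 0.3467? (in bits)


H = -p*log2(p) - (1-p)*log2(1-p). -0.3467*log2(0.3467) = 0.529841; -0.6533*log2(0.6533) = 0.401245. H = 0.529841 + 0.401245 = 0.9311

0.9311 bits


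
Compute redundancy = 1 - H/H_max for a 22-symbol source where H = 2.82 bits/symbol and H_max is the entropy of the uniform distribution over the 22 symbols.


H_max = log2(K) = log2(22) = 4.4594 bits/symbol. Redundancy = 1 - H/H_max = 1 - 2.82/4.4594 = 1 - 0.6324 = 0.3676

0.3676


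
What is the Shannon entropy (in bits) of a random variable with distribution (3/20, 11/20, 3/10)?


H = -sum(p_i * log2(p_i)). Terms: -(3/20)*log2(3/20) = 0.410545; -(11/20)*log2(11/20) = 0.474373; -(3/10)*log2(3/10) = 0.521090. H = 0.410545 + 0.474373 + 0.521090 = 1.406

1.406 bits


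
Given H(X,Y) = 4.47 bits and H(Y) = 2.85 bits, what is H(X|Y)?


H(X|Y) = H(X,Y) - H(Y) = 4.47 - 2.85 = 1.62

1.62 bits


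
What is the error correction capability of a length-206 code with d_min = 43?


Correction capability = floor((d-1)/2) = floor((43-1)/2) = 21

21 errors


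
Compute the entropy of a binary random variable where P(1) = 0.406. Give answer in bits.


H = -p*log2(p) - (1-p)*log2(1-p). -0.406*log2(0.406) = 0.527982; -0.594*log2(0.594) = 0.446370. H = 0.527982 + 0.446370 = 0.9744

0.9744 bits


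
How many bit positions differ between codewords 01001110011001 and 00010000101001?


Count differing positions: . ^ . ^ ^ ^ ^ . ^ ^ . . . . = 7 differences

7


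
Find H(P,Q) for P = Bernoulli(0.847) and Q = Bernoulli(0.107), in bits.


H(P,Q) = -p*log2(q) - (1-p)*log2(1-q). -0.847*log2(0.107) = 2.730997; -0.153*log2(0.893) = 0.024980. H(P,Q) = 2.730997 + 0.024980 = 2.756

2.756 bits


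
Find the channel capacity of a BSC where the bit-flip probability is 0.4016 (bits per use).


H(p) = -p*log2(p) - (1-p)*log2(1-p) = -0.4016*log2(0.4016) - 0.5984*log2(0.5984) = 0.528573 + 0.443305 = 0.9719. C = 1 - H(p) = 1 - 0.9719 = 0.0281

0.0281 bits


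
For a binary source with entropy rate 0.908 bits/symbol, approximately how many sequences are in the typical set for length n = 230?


log2|A_typical| = nH = 230 * 0.908 = 208.84, so |A_typical| ~ 2^208.84 = 7.364e+62

7.364e+62


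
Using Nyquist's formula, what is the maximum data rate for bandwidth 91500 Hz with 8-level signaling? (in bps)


Rate = 2 * B * log2(M) = 2 * 91500 * 3.0 = 549000.0

549000.0 bps


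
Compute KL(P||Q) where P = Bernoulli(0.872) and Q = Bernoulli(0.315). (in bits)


KL = p*log2(p/q) + (1-p)*log2((1-p)/(1-q)) = 0.872*log2(0.872/0.315) + 0.128*log2(0.128/0.685) = 0.9712

0.9712 bits


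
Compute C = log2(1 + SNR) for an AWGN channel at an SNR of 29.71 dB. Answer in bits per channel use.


SNR_linear = 10^(29.71/10) = 935.4057; C = log2(1 + SNR_linear) = log2(1 + 935.4057) = 9.871

9.871 bits/channel use


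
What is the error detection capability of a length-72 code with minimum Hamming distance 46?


Detection capability = d_min - 1 = 46 - 1 = 45

45 errors


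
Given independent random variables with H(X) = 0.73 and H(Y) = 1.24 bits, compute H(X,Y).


For independent variables, H(X,Y) = H(X) + H(Y) = 0.73 + 1.24 = 1.97

1.97 bits


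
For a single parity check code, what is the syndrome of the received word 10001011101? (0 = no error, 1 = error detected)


Syndrome = XOR of all bits = 1 XOR 0 XOR 0 XOR 0 XOR 1 XOR 0 XOR 1 XOR 1 XOR 1 XOR 0 XOR 1 = 0

0


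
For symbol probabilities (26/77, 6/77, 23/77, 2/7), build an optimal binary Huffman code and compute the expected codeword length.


Huffman construction (repeatedly merge the two least-probable nodes; each merge adds 1 bit to every symbol beneath it): 6/77 + 2/7 = 4/11; 23/77 + 26/77 = 7/11; 4/11 + 7/11 = 1. Resulting codeword lengths (in the order the probabilities were given): (2, 2, 2, 2). L_avg = sum(p_i * l_i) = 26/77*2 + 6/77*2 + 23/77*2 + 2/7*2 = 2

2.0 bits


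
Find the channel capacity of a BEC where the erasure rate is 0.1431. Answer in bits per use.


C = 1 - epsilon = 1 - 0.1431 = 0.8569

0.8569 bits


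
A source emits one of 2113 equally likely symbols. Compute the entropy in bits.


H = log2(n) = log2(2113) = 11.0451

11.0451 bits


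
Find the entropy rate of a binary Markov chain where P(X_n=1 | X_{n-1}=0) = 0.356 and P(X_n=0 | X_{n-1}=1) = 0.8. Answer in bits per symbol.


Stationary distribution: pi_0 = p10/(p01+p10) = 0.692, pi_1 = 0.308. Entropy rate H' = pi_0*H(p01) + pi_1*H(p10) = 0.692*0.9393 + 0.308*0.7219 = 0.8724

0.8724 bits/symbol


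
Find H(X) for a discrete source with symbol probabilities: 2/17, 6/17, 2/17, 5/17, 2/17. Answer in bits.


H = -sum(p_i * log2(p_i)). Terms: -(2/17)*log2(2/17) = 0.363231; -(6/17)*log2(6/17) = 0.530294; -(2/17)*log2(2/17) = 0.363231; -(5/17)*log2(5/17) = 0.519275; -(2/17)*log2(2/17) = 0.363231. H = 0.363231 + 0.530294 + 0.363231 + 0.519275 + 0.363231 = 2.1393

2.1393 bits


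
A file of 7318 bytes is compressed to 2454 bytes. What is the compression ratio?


Ratio = original / compressed = 7318 / 2454 = 2.9821

2.9821


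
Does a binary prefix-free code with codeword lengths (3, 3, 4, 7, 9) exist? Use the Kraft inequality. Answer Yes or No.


Kraft sum = sum(2^(-l_i)) = 0.3223, need <= 1. Result: satisfied (a binary prefix-free code with these lengths exists)

Yes


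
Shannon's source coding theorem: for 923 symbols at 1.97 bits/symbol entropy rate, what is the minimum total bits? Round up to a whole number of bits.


Minimum bits >= n * H = 923 * 1.97 = 1818.31, rounded up to a whole number of bits = 1819

1819 bits


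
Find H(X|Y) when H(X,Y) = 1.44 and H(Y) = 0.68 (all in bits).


H(X|Y) = H(X,Y) - H(Y) = 1.44 - 0.68 = 0.76

0.76 bits


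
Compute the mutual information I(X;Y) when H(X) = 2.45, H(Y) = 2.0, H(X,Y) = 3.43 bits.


I(X;Y) = H(X) + H(Y) - H(X,Y) = 2.45 + 2.0 - 3.43 = 1.02

1.02 bits


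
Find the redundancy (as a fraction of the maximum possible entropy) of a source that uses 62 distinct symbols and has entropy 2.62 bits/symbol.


H_max = log2(K) = log2(62) = 5.9542 bits/symbol. Redundancy = 1 - H/H_max = 1 - 2.62/5.9542 = 1 - 0.44 = 0.56

0.56


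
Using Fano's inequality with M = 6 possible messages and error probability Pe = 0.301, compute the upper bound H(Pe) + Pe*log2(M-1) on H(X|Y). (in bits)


H(Pe) = -Pe*log2(Pe) - (1-Pe)*log2(1-Pe) = -0.301*log2(0.301) - 0.699*log2(0.699) = 0.521382 + 0.361128 = 0.8825. Pe*log2(M-1) = 0.301*log2(5) = 0.698900. Bound = H(Pe) + Pe*log2(M-1) = 0.521382 + 0.361128 + 0.698900 = 1.5814

1.5814 bits


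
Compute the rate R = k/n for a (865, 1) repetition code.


Rate = k/n = 1/865

1/865


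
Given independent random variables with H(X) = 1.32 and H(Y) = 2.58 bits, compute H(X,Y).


For independent variables, H(X,Y) = H(X) + H(Y) = 1.32 + 2.58 = 3.9

3.9 bits


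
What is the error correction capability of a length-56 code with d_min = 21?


Correction capability = floor((d-1)/2) = floor((21-1)/2) = 10

10 errors


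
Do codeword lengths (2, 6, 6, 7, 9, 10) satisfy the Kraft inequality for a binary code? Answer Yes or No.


Kraft sum = sum(2^(-l_i)) = 0.292, need <= 1. Result: satisfied (a binary prefix-free code with these lengths exists)

Yes


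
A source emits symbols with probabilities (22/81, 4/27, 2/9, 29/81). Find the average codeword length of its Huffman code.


Huffman construction (repeatedly merge the two least-probable nodes; each merge adds 1 bit to every symbol beneath it): 4/27 + 2/9 = 10/27; 22/81 + 29/81 = 17/27; 10/27 + 17/27 = 1. Resulting codeword lengths (in the order the probabilities were given): (2, 2, 2, 2). L_avg = sum(p_i * l_i) = 22/81*2 + 4/27*2 + 2/9*2 + 29/81*2 = 2

2.0 bits


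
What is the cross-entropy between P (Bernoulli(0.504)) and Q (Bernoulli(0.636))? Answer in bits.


H(P,Q) = -p*log2(q) - (1-p)*log2(1-q). -0.504*log2(0.636) = 0.329062; -0.496*log2(0.364) = 0.723163. H(P,Q) = 0.329062 + 0.723163 = 1.0522

1.0522 bits


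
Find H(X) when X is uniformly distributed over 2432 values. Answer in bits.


H = log2(n) = log2(2432) = 11.2479

11.2479 bits


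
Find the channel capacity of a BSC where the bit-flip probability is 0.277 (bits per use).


H(p) = -p*log2(p) - (1-p)*log2(1-p) = -0.277*log2(0.277) - 0.723*log2(0.723) = 0.513016 + 0.338315 = 0.8513. C = 1 - H(p) = 1 - 0.8513 = 0.1487

0.1487 bits


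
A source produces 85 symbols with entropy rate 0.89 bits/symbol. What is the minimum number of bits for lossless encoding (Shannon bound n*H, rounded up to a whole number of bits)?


Minimum bits >= n * H = 85 * 0.89 = 75.65, rounded up to a whole number of bits = 76

76 bits


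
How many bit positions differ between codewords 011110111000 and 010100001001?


Count differing positions: . . ^ . ^ . ^ ^ . . . ^ = 5 differences

5


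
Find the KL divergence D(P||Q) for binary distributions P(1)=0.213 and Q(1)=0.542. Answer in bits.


KL = p*log2(p/q) + (1-p)*log2((1-p)/(1-q)) = 0.213*log2(0.213/0.542) + 0.787*log2(0.787/0.458) = 0.3277

0.3277 bits


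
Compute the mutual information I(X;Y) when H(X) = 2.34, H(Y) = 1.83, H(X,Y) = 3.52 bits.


I(X;Y) = H(X) + H(Y) - H(X,Y) = 2.34 + 1.83 - 3.52 = 0.65

0.65 bits


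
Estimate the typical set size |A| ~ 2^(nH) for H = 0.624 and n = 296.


log2|A_typical| = nH = 296 * 0.624 = 184.704, so |A_typical| ~ 2^184.704 = 3.994e+55

3.994e+55


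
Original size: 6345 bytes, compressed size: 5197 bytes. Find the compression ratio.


Ratio = original / compressed = 6345 / 5197 = 1.2209

1.2209


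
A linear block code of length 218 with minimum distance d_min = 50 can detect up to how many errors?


Detection capability = d_min - 1 = 50 - 1 = 49

49 errors


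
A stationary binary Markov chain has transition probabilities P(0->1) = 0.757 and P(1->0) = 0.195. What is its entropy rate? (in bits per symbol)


Stationary distribution: pi_0 = p10/(p01+p10) = 0.2048, pi_1 = 0.7952. Entropy rate H' = pi_0*H(p01) + pi_1*H(p10) = 0.2048*0.8 + 0.7952*0.7118 = 0.7299

0.7299 bits/symbol


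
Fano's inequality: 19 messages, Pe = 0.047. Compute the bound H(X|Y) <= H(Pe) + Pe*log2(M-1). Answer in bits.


H(Pe) = -Pe*log2(Pe) - (1-Pe)*log2(1-Pe) = -0.047*log2(0.047) - 0.953*log2(0.953) = 0.207326 + 0.066188 = 0.2735. Pe*log2(M-1) = 0.047*log2(18) = 0.195986. Bound = H(Pe) + Pe*log2(M-1) = 0.207326 + 0.066188 + 0.195986 = 0.4695

0.4695 bits


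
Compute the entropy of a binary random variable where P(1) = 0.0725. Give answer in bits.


H = -p*log2(p) - (1-p)*log2(1-p). -0.0725*log2(0.0725) = 0.274476; -0.9275*log2(0.9275) = 0.100709. H = 0.274476 + 0.100709 = 0.3752

0.3752 bits


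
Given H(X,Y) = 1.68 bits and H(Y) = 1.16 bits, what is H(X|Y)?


H(X|Y) = H(X,Y) - H(Y) = 1.68 - 1.16 = 0.52

0.52 bits


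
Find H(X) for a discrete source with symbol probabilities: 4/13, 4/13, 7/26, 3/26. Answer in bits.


H = -sum(p_i * log2(p_i)). Terms: -(4/13)*log2(4/13) = 0.523212; -(4/13)*log2(4/13) = 0.523212; -(7/26)*log2(7/26) = 0.509677; -(3/26)*log2(3/26) = 0.359478. H = 0.523212 + 0.523212 + 0.509677 + 0.359478 = 1.9156

1.9156 bits


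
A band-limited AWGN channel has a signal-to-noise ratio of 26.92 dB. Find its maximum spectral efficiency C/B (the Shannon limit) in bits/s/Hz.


SNR_linear = 10^(26.92/10) = 492.0395; C/B = log2(1 + SNR_linear) = log2(1 + 492.0395) = 8.9456

8.9456 bits/s/Hz


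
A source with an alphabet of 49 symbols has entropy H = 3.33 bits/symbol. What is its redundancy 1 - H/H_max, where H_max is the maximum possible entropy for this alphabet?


H_max = log2(K) = log2(49) = 5.6147 bits/symbol. Redundancy = 1 - H/H_max = 1 - 3.33/5.6147 = 1 - 0.5931 = 0.4069

0.4069


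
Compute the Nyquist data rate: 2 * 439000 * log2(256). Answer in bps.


Rate = 2 * B * log2(M) = 2 * 439000 * 8.0 = 7024000.0

7024000.0 bps


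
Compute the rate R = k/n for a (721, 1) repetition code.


Rate = k/n = 1/721

1/721


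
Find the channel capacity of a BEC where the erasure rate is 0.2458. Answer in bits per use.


C = 1 - epsilon = 1 - 0.2458 = 0.7542

0.7542 bits


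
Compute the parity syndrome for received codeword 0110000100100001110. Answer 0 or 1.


Syndrome = XOR of all bits = 0 XOR 1 XOR 1 XOR 0 XOR 0 XOR 0 XOR 0 XOR 1 XOR 0 XOR 0 XOR 1 XOR 0 XOR 0 XOR 0 XOR 0 XOR 1 XOR 1 XOR 1 XOR 0 = 1

1


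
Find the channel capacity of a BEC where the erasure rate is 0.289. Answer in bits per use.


C = 1 - epsilon = 1 - 0.289 = 0.711

0.711 bits


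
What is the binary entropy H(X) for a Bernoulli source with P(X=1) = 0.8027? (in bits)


H = -p*log2(p) - (1-p)*log2(1-p). -0.8027*log2(0.8027) = 0.254510; -0.1973*log2(0.1973) = 0.461985. H = 0.254510 + 0.461985 = 0.7165

0.7165 bits


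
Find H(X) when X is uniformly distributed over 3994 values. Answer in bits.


H = log2(n) = log2(3994) = 11.9636

11.9636 bits


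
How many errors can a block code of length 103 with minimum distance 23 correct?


Correction capability = floor((d-1)/2) = floor((23-1)/2) = 11

11 errors


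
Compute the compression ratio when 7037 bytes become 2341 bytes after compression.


Ratio = original / compressed = 7037 / 2341 = 3.006

3.006


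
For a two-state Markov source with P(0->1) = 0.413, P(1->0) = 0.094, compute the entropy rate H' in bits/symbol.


Stationary distribution: pi_0 = p10/(p01+p10) = 0.1854, pi_1 = 0.8146. Entropy rate H' = pi_0*H(p01) + pi_1*H(p10) = 0.1854*0.978 + 0.8146*0.4497 = 0.5476

0.5476 bits/symbol


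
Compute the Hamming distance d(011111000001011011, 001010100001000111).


Count differing positions: . ^ . ^ . ^ ^ . . . . . . ^ ^ ^ . . = 7 differences

7


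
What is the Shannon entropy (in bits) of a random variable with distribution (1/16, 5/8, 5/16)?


H = -sum(p_i * log2(p_i)). Terms: -(1/16)*log2(1/16) = 0.250000; -(5/8)*log2(5/8) = 0.423795; -(5/16)*log2(5/16) = 0.524397. H = 0.250000 + 0.423795 + 0.524397 = 1.1982

1.1982 bits


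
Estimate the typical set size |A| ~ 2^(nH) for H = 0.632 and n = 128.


log2|A_typical| = nH = 128 * 0.632 = 80.896, so |A_typical| ~ 2^80.896 = 2.250e+24

2.250e+24


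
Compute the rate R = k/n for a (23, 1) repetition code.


Rate = k/n = 1/23

1/23


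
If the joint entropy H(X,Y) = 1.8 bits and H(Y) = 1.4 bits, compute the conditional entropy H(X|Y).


H(X|Y) = H(X,Y) - H(Y) = 1.8 - 1.4 = 0.4

0.4 bits


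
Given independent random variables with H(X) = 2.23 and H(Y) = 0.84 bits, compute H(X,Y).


For independent variables, H(X,Y) = H(X) + H(Y) = 2.23 + 0.84 = 3.07

3.07 bits


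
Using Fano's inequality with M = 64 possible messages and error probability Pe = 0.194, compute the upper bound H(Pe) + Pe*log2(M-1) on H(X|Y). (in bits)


H(Pe) = -Pe*log2(Pe) - (1-Pe)*log2(1-Pe) = -0.194*log2(0.194) - 0.806*log2(0.806) = 0.458979 + 0.250785 = 0.7098. Pe*log2(M-1) = 0.194*log2(63) = 1.159592. Bound = H(Pe) + Pe*log2(M-1) = 0.458979 + 0.250785 + 1.159592 = 1.8694

1.8694 bits


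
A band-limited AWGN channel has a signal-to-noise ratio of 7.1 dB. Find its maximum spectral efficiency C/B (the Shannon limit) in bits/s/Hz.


SNR_linear = 10^(7.1/10) = 5.1286; C/B = log2(1 + SNR_linear) = log2(1 + 5.1286) = 2.6156

2.6156 bits/s/Hz


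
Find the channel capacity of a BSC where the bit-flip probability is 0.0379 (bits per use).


H(p) = -p*log2(p) - (1-p)*log2(1-p) = -0.0379*log2(0.0379) - 0.9621*log2(0.9621) = 0.178951 + 0.053629 = 0.2326. C = 1 - H(p) = 1 - 0.2326 = 0.7674

0.7674 bits


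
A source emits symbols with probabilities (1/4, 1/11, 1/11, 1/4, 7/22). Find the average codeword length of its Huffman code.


Huffman construction (repeatedly merge the two least-probable nodes; each merge adds 1 bit to every symbol beneath it): 1/11 + 1/11 = 2/11; 2/11 + 1/4 = 19/44; 1/4 + 7/22 = 25/44; 19/44 + 25/44 = 1. Resulting codeword lengths (in the order the probabilities were given): (2, 3, 3, 2, 2). L_avg = sum(p_i * l_i) = 1/4*2 + 1/11*3 + 1/11*3 + 1/4*2 + 7/22*2 = 24/11 = 2.1818

2.1818 bits


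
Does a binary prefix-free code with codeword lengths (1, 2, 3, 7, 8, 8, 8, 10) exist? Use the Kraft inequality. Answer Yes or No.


Kraft sum = sum(2^(-l_i)) = 0.8955, need <= 1. Result: satisfied (a binary prefix-free code with these lengths exists)

Yes


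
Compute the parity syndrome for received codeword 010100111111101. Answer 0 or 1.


Syndrome = XOR of all bits = 0 XOR 1 XOR 0 XOR 1 XOR 0 XOR 0 XOR 1 XOR 1 XOR 1 XOR 1 XOR 1 XOR 1 XOR 1 XOR 0 XOR 1 = 0

0


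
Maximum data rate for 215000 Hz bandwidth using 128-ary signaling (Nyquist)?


Rate = 2 * B * log2(M) = 2 * 215000 * 7.0 = 3010000.0

3010000.0 bps


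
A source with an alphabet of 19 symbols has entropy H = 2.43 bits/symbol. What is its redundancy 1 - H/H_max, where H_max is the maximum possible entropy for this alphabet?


H_max = log2(K) = log2(19) = 4.2479 bits/symbol. Redundancy = 1 - H/H_max = 1 - 2.43/4.2479 = 1 - 0.572 = 0.428

0.428


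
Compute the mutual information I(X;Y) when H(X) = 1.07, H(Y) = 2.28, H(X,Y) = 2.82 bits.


I(X;Y) = H(X) + H(Y) - H(X,Y) = 1.07 + 2.28 - 2.82 = 0.53

0.53 bits


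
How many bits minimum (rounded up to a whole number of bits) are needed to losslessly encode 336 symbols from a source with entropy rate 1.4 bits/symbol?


Minimum bits >= n * H = 336 * 1.4 = 470.4, rounded up to a whole number of bits = 471

471 bits


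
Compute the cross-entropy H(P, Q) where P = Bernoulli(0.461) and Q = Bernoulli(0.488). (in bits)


H(P,Q) = -p*log2(q) - (1-p)*log2(1-q). -0.461*log2(0.488) = 0.477157; -0.539*log2(0.512) = 0.520558. H(P,Q) = 0.477157 + 0.520558 = 0.9977

0.9977 bits


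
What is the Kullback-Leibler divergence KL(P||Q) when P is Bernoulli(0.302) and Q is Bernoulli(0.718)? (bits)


KL = p*log2(p/q) + (1-p)*log2((1-p)/(1-q)) = 0.302*log2(0.302/0.718) + 0.698*log2(0.698/0.282) = 0.5353

0.5353 bits


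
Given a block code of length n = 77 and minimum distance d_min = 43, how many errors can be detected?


Detection capability = d_min - 1 = 43 - 1 = 42

42 errors


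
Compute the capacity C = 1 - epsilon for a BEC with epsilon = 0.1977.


C = 1 - epsilon = 1 - 0.1977 = 0.8023

0.8023 bits


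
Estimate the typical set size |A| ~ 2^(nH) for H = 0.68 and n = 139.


log2|A_typical| = nH = 139 * 0.68 = 94.52, so |A_typical| ~ 2^94.52 = 2.840e+28

2.840e+28


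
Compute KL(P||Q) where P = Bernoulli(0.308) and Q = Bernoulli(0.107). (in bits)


KL = p*log2(p/q) + (1-p)*log2((1-p)/(1-q)) = 0.308*log2(0.308/0.107) + 0.692*log2(0.692/0.893) = 0.2152

0.2152 bits


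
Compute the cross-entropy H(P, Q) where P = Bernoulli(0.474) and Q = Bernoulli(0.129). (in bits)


H(P,Q) = -p*log2(q) - (1-p)*log2(1-q). -0.474*log2(0.129) = 1.400460; -0.526*log2(0.871) = 0.104808. H(P,Q) = 1.400460 + 0.104808 = 1.5053

1.5053 bits


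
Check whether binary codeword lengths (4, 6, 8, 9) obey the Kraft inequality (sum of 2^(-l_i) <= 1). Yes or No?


Kraft sum = sum(2^(-l_i)) = 0.084, need <= 1. Result: satisfied (a binary prefix-free code with these lengths exists)

Yes


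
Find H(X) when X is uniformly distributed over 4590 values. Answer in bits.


H = log2(n) = log2(4590) = 12.1643

12.1643 bits


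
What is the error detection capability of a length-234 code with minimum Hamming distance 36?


Detection capability = d_min - 1 = 36 - 1 = 35

35 errors


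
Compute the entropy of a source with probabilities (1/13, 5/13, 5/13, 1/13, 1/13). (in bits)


H = -sum(p_i * log2(p_i)). Terms: -(1/13)*log2(1/13) = 0.284649; -(5/13)*log2(5/13) = 0.530197; -(5/13)*log2(5/13) = 0.530197; -(1/13)*log2(1/13) = 0.284649; -(1/13)*log2(1/13) = 0.284649. H = 0.284649 + 0.530197 + 0.530197 + 0.284649 + 0.284649 = 1.9143

1.9143 bits


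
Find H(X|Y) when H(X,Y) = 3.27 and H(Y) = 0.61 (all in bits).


H(X|Y) = H(X,Y) - H(Y) = 3.27 - 0.61 = 2.66

2.66 bits


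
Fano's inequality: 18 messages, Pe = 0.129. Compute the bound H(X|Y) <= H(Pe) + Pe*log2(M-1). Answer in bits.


H(Pe) = -Pe*log2(Pe) - (1-Pe)*log2(1-Pe) = -0.129*log2(0.129) - 0.871*log2(0.871) = 0.381138 + 0.173551 = 0.5547. Pe*log2(M-1) = 0.129*log2(17) = 0.527283. Bound = H(Pe) + Pe*log2(M-1) = 0.381138 + 0.173551 + 0.527283 = 1.082

1.082 bits


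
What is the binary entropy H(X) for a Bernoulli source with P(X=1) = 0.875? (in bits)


H = -p*log2(p) - (1-p)*log2(1-p). -0.875*log2(0.875) = 0.168564; -0.125*log2(0.125) = 0.375000. H = 0.168564 + 0.375000 = 0.5436

0.5436 bits


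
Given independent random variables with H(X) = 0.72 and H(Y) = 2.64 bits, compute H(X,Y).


For independent variables, H(X,Y) = H(X) + H(Y) = 0.72 + 2.64 = 3.36

3.36 bits


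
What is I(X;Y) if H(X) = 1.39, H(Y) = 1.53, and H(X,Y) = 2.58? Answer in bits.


I(X;Y) = H(X) + H(Y) - H(X,Y) = 1.39 + 1.53 - 2.58 = 0.34

0.34 bits


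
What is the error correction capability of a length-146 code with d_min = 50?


Correction capability = floor((d-1)/2) = floor((50-1)/2) = 24

24 errors


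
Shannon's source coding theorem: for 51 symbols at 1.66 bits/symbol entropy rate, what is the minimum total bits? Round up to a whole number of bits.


Minimum bits >= n * H = 51 * 1.66 = 84.66, rounded up to a whole number of bits = 85

85 bits


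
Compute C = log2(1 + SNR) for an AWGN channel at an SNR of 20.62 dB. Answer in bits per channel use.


SNR_linear = 10^(20.62/10) = 115.3453; C = log2(1 + SNR_linear) = log2(1 + 115.3453) = 6.8623

6.8623 bits/channel use


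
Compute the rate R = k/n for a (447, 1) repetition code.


Rate = k/n = 1/447

1/447


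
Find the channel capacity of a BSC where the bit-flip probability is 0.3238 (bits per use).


H(p) = -p*log2(p) - (1-p)*log2(1-p) = -0.3238*log2(0.3238) - 0.6762*log2(0.6762) = 0.526766 + 0.381700 = 0.9085. C = 1 - H(p) = 1 - 0.9085 = 0.0915

0.0915 bits


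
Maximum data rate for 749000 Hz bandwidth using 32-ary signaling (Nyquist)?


Rate = 2 * B * log2(M) = 2 * 749000 * 5.0 = 7490000.0

7490000.0 bps


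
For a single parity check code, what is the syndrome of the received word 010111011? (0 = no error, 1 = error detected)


Syndrome = XOR of all bits = 0 XOR 1 XOR 0 XOR 1 XOR 1 XOR 1 XOR 0 XOR 1 XOR 1 = 0

0


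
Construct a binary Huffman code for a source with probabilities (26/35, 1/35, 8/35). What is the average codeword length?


Huffman construction (repeatedly merge the two least-probable nodes; each merge adds 1 bit to every symbol beneath it): 1/35 + 8/35 = 9/35; 9/35 + 26/35 = 1. Resulting codeword lengths (in the order the probabilities were given): (1, 2, 2). L_avg = sum(p_i * l_i) = 26/35*1 + 1/35*2 + 8/35*2 = 44/35 = 1.2571

1.2571 bits


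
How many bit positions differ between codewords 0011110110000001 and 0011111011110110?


Count differing positions: . . . . . . ^ ^ . ^ ^ ^ . ^ ^ ^ = 8 differences

8


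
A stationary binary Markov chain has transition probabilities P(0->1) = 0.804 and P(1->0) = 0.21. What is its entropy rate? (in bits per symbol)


Stationary distribution: pi_0 = p10/(p01+p10) = 0.2071, pi_1 = 0.7929. Entropy rate H' = pi_0*H(p01) + pi_1*H(p10) = 0.2071*0.7139 + 0.7929*0.7415 = 0.7358

0.7358 bits/symbol
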